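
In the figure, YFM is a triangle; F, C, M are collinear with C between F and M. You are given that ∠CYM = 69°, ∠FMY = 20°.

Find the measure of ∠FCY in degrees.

∠FCY = 89°

1. ∠CMY = 20°  [C on ray MF]
2. ∠MCY = 91°  [△YCM]
3. ∠FCY = 89°  [linear pair at C on FM]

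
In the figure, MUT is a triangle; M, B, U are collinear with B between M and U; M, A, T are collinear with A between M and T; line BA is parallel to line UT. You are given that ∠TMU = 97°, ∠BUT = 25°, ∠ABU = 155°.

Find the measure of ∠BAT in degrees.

1. ∠AMB = 97°  [B on MU, A on MT]
2. ∠ABM = 25°  [linear pair at B on MU]
3. ∠BAM = 58°  [△MBA]
4. ∠BAT = 122°  [linear pair at A on MT]

∠BAT = 122°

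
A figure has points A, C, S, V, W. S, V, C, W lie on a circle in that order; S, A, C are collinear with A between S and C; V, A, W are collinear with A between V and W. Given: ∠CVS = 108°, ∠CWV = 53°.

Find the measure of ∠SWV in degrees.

∠SWV = 19°

1. ∠CSV = 53°  [same arc VC]
2. ∠SCV = 19°  [△SVC]
3. ∠SWV = 19°  [same arc SV]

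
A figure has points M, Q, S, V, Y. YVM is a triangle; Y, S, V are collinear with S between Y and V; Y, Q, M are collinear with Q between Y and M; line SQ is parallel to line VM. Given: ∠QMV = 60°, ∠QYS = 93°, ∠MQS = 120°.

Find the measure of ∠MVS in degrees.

1. ∠VMY = 60°  [Q on ray MY]
2. ∠MYV = 93°  [S on YV, Q on YM]
3. ∠MVY = 27°  [△YVM]
4. ∠MVS = 27°  [S on ray VY]

∠MVS = 27°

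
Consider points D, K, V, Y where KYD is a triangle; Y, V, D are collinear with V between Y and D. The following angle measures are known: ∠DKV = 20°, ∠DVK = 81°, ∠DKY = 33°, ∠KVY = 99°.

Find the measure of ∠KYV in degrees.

∠KYV = 68°

1. ∠KDV = 79°  [△KVD]
2. ∠KDY = 79°  [V on ray DY]
3. ∠DYK = 68°  [△KYD]
4. ∠KYV = 68°  [V on ray YD]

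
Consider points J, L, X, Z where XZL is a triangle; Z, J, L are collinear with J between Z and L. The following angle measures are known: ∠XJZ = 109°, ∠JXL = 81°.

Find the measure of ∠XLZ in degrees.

∠XLZ = 28°

1. ∠LJX = 71°  [linear pair at J on ZL]
2. ∠JLX = 28°  [△XJL]
3. ∠XLZ = 28°  [J on ray LZ]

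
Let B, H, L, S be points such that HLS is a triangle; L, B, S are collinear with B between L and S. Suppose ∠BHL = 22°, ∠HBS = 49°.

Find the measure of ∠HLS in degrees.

1. ∠HBL = 131°  [linear pair at B on LS]
2. ∠BLH = 27°  [△HLB]
3. ∠HLS = 27°  [B on ray LS]

∠HLS = 27°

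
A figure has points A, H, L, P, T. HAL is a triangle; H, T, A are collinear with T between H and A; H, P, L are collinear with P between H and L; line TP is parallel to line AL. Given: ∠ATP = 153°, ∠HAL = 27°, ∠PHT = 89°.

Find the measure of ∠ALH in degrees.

1. ∠HTP = 27°  [linear pair at T on HA]
2. ∠HPT = 64°  [△HTP]
3. ∠ALH = 64°  [TP∥AL, corresponding at P]

∠ALH = 64°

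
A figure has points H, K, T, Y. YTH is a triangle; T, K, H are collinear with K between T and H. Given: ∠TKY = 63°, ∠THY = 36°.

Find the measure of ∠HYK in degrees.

1. ∠HKY = 117°  [linear pair at K on TH]
2. ∠KHY = 36°  [K on ray HT]
3. ∠HYK = 27°  [△YKH]

∠HYK = 27°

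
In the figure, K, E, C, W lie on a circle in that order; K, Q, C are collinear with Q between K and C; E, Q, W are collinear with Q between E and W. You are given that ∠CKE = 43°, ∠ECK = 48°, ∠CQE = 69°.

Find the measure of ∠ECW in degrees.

∠ECW = 74°

1. ∠CWE = 43°  [same arc EC]
2. ∠CEW = 63°  [△EQC]
3. ∠ECW = 74°  [△ECW]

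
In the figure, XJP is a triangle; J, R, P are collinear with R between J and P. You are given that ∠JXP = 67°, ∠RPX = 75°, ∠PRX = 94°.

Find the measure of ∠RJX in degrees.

∠RJX = 38°

1. ∠JPX = 75°  [R on ray PJ]
2. ∠PJX = 38°  [△XJP]
3. ∠RJX = 38°  [R on ray JP]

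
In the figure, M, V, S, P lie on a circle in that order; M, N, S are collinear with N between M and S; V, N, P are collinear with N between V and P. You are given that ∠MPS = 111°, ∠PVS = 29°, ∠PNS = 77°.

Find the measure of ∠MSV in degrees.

∠MSV = 48°

1. ∠PMS = 29°  [same arc SP]
2. ∠MNP = 103°  [linear pair at N on MS]
3. ∠MPV = 48°  [△MNP]
4. ∠MSV = 48°  [same arc MV]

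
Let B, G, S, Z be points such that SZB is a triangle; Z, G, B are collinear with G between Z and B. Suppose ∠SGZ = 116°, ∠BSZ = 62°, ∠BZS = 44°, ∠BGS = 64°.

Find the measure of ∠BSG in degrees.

∠BSG = 42°

1. ∠SBZ = 74°  [△SZB]
2. ∠GBS = 74°  [G on ray BZ]
3. ∠BSG = 42°  [△SGB]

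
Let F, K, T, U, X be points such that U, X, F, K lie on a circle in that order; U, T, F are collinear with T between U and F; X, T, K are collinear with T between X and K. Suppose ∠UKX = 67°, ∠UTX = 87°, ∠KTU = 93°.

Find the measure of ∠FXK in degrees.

∠FXK = 20°

1. ∠UFX = 67°  [same arc UX]
2. ∠FTX = 93°  [linear pair at T on UF]
3. ∠FXK = 20°  [△XTF]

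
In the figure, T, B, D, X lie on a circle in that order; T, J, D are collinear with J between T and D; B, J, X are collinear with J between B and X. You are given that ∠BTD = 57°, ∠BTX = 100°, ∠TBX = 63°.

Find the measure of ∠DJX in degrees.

1. ∠BXD = 57°  [same arc BD]
2. ∠TDX = 63°  [same arc TX]
3. ∠DJX = 60°  [△DJX]

∠DJX = 60°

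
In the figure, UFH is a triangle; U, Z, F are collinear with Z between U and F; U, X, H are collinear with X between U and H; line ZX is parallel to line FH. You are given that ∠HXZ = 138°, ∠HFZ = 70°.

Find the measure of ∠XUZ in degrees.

∠XUZ = 68°

1. ∠UXZ = 42°  [linear pair at X on UH]
2. ∠HFU = 70°  [Z on ray FU]
3. ∠FHU = 42°  [ZX∥FH, corresponding at X]
4. ∠FUH = 68°  [△UFH]
5. ∠XUZ = 68°  [Z on UF, X on UH]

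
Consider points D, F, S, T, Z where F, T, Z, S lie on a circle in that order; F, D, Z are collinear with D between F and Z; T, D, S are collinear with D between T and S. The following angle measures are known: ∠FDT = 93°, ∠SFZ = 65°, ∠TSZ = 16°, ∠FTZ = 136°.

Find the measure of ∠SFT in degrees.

∠SFT = 81°

1. ∠STZ = 65°  [same arc ZS]
2. ∠SZT = 99°  [△TZS]
3. ∠SFT = 81°  [cyclic FTZS, opposite ∠F+∠Z]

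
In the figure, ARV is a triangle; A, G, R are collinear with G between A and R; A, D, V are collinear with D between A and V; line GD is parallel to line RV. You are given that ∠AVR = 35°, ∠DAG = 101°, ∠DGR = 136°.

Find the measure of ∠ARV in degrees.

1. ∠ADG = 35°  [GD∥RV, corresponding at D]
2. ∠AGD = 44°  [△AGD]
3. ∠ARV = 44°  [GD∥RV, corresponding at G]

∠ARV = 44°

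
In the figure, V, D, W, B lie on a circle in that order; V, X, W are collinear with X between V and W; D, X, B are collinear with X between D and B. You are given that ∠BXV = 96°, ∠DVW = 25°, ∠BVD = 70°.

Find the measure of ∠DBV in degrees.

1. ∠DXW = 96°  [vertical angles at X]
2. ∠DXV = 84°  [linear pair at X on VW]
3. ∠BDV = 71°  [△VXD]
4. ∠DBV = 39°  [△VDB]

∠DBV = 39°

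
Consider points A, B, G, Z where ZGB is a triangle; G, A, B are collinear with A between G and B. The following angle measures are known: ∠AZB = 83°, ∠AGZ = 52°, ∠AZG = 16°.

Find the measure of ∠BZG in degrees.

1. ∠GAZ = 112°  [△ZGA]
2. ∠BGZ = 52°  [A on ray GB]
3. ∠BAZ = 68°  [linear pair at A on GB]
4. ∠ABZ = 29°  [△ZAB]
5. ∠GBZ = 29°  [A on ray BG]
6. ∠BZG = 99°  [△ZGB]

∠BZG = 99°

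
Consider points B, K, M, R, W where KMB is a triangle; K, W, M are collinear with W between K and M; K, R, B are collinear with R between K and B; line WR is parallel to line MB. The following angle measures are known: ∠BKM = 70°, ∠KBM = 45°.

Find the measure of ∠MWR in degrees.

∠MWR = 115°

1. ∠BMK = 65°  [△KMB]
2. ∠KWR = 65°  [WR∥MB, corresponding at W]
3. ∠MWR = 115°  [linear pair at W on KM]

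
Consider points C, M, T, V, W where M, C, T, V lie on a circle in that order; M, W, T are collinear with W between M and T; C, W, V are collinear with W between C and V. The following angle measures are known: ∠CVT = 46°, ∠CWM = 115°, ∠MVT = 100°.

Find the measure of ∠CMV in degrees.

1. ∠CMT = 46°  [same arc CT]
2. ∠MCV = 19°  [△MWC]
3. ∠MCT = 80°  [cyclic MCTV, opposite ∠C+∠V]
4. ∠CTM = 54°  [△MCT]
5. ∠CVM = 54°  [same arc MC]
6. ∠CMV = 107°  [△MCV]

∠CMV = 107°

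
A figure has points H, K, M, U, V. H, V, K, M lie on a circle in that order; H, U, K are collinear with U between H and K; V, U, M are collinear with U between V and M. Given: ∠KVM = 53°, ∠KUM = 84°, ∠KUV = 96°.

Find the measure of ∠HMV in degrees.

1. ∠KHM = 53°  [same arc KM]
2. ∠HUM = 96°  [linear pair at U on HK]
3. ∠HMV = 31°  [△HUM]

∠HMV = 31°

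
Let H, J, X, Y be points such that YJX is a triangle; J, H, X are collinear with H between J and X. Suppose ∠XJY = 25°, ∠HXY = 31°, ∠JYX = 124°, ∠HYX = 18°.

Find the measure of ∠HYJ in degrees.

1. ∠HJY = 25°  [H on ray JX]
2. ∠XHY = 131°  [△YHX]
3. ∠JHY = 49°  [linear pair at H on JX]
4. ∠HYJ = 106°  [△YJH]

∠HYJ = 106°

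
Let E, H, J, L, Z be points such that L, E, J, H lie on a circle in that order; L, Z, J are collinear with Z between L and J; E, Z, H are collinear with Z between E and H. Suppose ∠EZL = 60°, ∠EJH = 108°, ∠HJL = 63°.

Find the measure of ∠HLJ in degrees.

1. ∠HZJ = 60°  [vertical angles at Z]
2. ∠ELH = 72°  [cyclic LEJH, opposite ∠L+∠J]
3. ∠HEL = 63°  [same arc LH]
4. ∠HZL = 120°  [linear pair at Z on LJ]
5. ∠EHL = 45°  [△LEH]
6. ∠HLJ = 15°  [△LZH]

∠HLJ = 15°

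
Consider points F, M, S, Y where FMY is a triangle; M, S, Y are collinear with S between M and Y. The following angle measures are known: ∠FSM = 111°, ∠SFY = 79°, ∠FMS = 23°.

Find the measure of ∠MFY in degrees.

1. ∠FSY = 69°  [linear pair at S on MY]
2. ∠FYS = 32°  [△FSY]
3. ∠FMY = 23°  [S on ray MY]
4. ∠FYM = 32°  [S on ray YM]
5. ∠MFY = 125°  [△FMY]

∠MFY = 125°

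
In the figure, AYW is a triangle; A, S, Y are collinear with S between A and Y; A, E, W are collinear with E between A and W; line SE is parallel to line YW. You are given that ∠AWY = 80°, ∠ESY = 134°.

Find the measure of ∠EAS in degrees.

∠EAS = 54°

1. ∠AES = 80°  [SE∥YW, corresponding at E]
2. ∠ASE = 46°  [linear pair at S on AY]
3. ∠EAS = 54°  [△ASE]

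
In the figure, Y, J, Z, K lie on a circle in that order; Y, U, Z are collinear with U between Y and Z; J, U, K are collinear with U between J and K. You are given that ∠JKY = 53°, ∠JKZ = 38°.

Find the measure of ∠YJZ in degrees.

1. ∠JZY = 53°  [same arc YJ]
2. ∠JYZ = 38°  [same arc JZ]
3. ∠YJZ = 89°  [△YJZ]

∠YJZ = 89°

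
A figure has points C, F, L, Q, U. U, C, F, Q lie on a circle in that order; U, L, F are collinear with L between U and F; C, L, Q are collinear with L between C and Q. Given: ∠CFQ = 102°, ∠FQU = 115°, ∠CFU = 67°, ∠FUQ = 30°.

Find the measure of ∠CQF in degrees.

∠CQF = 48°

1. ∠FCU = 65°  [cyclic UCFQ, opposite ∠C+∠Q]
2. ∠CUF = 48°  [△UCF]
3. ∠CQF = 48°  [same arc CF]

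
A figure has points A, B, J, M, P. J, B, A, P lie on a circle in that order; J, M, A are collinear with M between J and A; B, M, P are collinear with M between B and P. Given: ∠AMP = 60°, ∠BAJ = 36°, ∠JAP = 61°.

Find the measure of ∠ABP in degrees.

1. ∠BMJ = 60°  [vertical angles at M]
2. ∠AMB = 120°  [linear pair at M on JA]
3. ∠ABP = 24°  [△BMA]

∠ABP = 24°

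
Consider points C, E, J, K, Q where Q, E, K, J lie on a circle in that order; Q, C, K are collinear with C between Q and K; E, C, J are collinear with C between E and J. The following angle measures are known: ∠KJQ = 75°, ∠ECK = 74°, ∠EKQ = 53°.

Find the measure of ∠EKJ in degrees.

1. ∠KEQ = 105°  [cyclic QEKJ, opposite ∠E+∠J]
2. ∠ECQ = 106°  [linear pair at C on QK]
3. ∠EJQ = 53°  [same arc QE]
4. ∠EQK = 22°  [△QEK]
5. ∠JEQ = 52°  [△QCE]
6. ∠EQJ = 75°  [△QEJ]
7. ∠EKJ = 105°  [cyclic QEKJ, opposite ∠Q+∠K]

∠EKJ = 105°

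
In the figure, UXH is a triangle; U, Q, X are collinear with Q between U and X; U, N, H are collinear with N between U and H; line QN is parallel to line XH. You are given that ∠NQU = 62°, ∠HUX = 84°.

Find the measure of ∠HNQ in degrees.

1. ∠HXU = 62°  [QN∥XH, corresponding at Q]
2. ∠UHX = 34°  [△UXH]
3. ∠QNU = 34°  [QN∥XH, corresponding at N]
4. ∠HNQ = 146°  [linear pair at N on UH]

∠HNQ = 146°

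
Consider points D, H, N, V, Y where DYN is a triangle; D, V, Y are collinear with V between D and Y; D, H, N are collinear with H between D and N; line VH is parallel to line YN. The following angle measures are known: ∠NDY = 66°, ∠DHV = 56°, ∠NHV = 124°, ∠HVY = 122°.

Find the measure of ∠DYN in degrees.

1. ∠HDV = 66°  [V on DY, H on DN]
2. ∠DVH = 58°  [△DVH]
3. ∠DYN = 58°  [VH∥YN, corresponding at V]

∠DYN = 58°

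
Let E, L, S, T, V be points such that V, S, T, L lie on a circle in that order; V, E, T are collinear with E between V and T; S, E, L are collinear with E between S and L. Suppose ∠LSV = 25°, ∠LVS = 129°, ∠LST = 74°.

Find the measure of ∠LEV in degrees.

1. ∠SLV = 26°  [△VSL]
2. ∠LVT = 74°  [same arc TL]
3. ∠LEV = 80°  [△VEL]

∠LEV = 80°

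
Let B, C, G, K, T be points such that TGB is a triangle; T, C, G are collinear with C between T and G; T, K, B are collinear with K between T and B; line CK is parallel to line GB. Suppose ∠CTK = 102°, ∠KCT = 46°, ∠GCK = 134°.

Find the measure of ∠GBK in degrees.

1. ∠CKT = 32°  [△TCK]
2. ∠BKC = 148°  [linear pair at K on TB]
3. ∠GBK = 32°  [CK∥GB, co-interior at B–K]

∠GBK = 32°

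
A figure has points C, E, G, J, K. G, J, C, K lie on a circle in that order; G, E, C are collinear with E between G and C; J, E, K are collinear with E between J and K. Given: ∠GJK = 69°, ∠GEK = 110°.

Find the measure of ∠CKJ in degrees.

1. ∠GCK = 69°  [same arc GK]
2. ∠CEK = 70°  [linear pair at E on GC]
3. ∠CKJ = 41°  [△CEK]

∠CKJ = 41°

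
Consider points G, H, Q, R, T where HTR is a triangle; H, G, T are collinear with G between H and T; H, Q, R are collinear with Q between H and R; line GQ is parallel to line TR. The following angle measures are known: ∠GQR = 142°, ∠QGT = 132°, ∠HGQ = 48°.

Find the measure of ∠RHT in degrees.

1. ∠GQH = 38°  [linear pair at Q on HR]
2. ∠GHQ = 94°  [△HGQ]
3. ∠RHT = 94°  [G on HT, Q on HR]

∠RHT = 94°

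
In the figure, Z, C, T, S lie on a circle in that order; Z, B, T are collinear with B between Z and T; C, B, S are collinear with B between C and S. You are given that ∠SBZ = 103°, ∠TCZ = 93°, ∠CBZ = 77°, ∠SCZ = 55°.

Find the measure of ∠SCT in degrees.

1. ∠TSZ = 87°  [cyclic ZCTS, opposite ∠C+∠S]
2. ∠STZ = 55°  [same arc ZS]
3. ∠SZT = 38°  [△ZTS]
4. ∠SCT = 38°  [same arc TS]

∠SCT = 38°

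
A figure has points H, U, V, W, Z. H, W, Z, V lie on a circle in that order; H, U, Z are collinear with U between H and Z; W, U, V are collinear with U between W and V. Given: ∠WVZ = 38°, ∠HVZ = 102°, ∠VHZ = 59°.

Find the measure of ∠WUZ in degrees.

∠WUZ = 57°

1. ∠WHZ = 38°  [same arc WZ]
2. ∠HWZ = 78°  [cyclic HWZV, opposite ∠W+∠V]
3. ∠VWZ = 59°  [same arc ZV]
4. ∠HZW = 64°  [△HWZ]
5. ∠WUZ = 57°  [△WUZ]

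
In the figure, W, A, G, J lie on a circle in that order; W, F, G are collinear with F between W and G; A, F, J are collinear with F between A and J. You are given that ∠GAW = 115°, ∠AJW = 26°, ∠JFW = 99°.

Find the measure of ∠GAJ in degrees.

1. ∠AGW = 26°  [same arc WA]
2. ∠AFG = 99°  [vertical angles at F]
3. ∠GAJ = 55°  [△AFG]

∠GAJ = 55°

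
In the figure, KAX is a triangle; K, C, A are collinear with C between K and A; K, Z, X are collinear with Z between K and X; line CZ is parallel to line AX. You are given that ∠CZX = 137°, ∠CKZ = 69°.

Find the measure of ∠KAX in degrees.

1. ∠CZK = 43°  [linear pair at Z on KX]
2. ∠KCZ = 68°  [△KCZ]
3. ∠KAX = 68°  [CZ∥AX, corresponding at C]

∠KAX = 68°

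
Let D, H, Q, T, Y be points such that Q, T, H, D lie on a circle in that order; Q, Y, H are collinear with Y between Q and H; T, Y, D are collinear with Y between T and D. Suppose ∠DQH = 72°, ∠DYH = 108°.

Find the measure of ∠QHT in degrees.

∠QHT = 36°

1. ∠DTH = 72°  [same arc HD]
2. ∠QYT = 108°  [vertical angles at Y]
3. ∠HYT = 72°  [linear pair at Y on QH]
4. ∠QHT = 36°  [△TYH]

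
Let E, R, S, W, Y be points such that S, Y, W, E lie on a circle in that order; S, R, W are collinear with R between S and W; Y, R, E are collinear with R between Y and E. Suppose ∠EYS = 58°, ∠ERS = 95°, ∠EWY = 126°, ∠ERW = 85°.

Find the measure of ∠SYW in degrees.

1. ∠ESY = 54°  [cyclic SYWE, opposite ∠S+∠W]
2. ∠SRY = 85°  [vertical angles at R]
3. ∠SEY = 68°  [△SYE]
4. ∠WSY = 37°  [△SRY]
5. ∠SWY = 68°  [same arc SY]
6. ∠SYW = 75°  [△SYW]

∠SYW = 75°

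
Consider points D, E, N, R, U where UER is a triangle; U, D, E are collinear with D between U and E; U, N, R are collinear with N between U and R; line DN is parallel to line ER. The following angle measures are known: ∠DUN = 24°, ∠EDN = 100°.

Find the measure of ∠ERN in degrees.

1. ∠NDU = 80°  [linear pair at D on UE]
2. ∠DNU = 76°  [△UDN]
3. ∠DNR = 104°  [linear pair at N on UR]
4. ∠ERN = 76°  [DN∥ER, co-interior at R–N]

∠ERN = 76°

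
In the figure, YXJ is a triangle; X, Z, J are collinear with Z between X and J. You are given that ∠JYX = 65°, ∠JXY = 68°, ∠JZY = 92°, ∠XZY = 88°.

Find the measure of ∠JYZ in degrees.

∠JYZ = 41°

1. ∠XJY = 47°  [△YXJ]
2. ∠YJZ = 47°  [Z on ray JX]
3. ∠JYZ = 41°  [△YZJ]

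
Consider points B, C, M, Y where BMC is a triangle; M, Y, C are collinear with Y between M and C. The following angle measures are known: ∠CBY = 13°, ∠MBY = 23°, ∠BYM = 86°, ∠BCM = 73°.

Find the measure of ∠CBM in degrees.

∠CBM = 36°

1. ∠BMY = 71°  [△BMY]
2. ∠BMC = 71°  [Y on ray MC]
3. ∠CBM = 36°  [△BMC]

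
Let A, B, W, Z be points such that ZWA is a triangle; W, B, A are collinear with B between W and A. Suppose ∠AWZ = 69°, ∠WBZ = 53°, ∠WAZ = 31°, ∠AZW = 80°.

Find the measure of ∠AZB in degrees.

1. ∠ABZ = 127°  [linear pair at B on WA]
2. ∠BAZ = 31°  [B on ray AW]
3. ∠AZB = 22°  [△ZBA]

∠AZB = 22°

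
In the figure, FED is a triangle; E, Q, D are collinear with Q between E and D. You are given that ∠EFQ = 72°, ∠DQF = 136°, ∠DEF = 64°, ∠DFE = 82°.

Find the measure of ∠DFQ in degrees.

1. ∠EDF = 34°  [△FED]
2. ∠FDQ = 34°  [Q on ray DE]
3. ∠DFQ = 10°  [△FQD]

∠DFQ = 10°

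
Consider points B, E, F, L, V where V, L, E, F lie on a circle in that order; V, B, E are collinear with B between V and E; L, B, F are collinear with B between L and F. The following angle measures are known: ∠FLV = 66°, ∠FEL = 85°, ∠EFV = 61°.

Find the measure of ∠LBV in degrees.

1. ∠FEV = 66°  [same arc VF]
2. ∠FVL = 95°  [cyclic VLEF, opposite ∠V+∠E]
3. ∠EVF = 53°  [△VEF]
4. ∠LFV = 19°  [△VLF]
5. ∠ELF = 53°  [same arc EF]
6. ∠LEV = 19°  [same arc VL]
7. ∠EBL = 108°  [△LBE]
8. ∠LBV = 72°  [linear pair at B on VE]

∠LBV = 72°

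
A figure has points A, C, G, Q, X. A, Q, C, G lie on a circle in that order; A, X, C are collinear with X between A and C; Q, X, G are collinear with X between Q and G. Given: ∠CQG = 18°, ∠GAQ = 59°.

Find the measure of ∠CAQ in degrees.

1. ∠GCQ = 121°  [cyclic AQCG, opposite ∠A+∠C]
2. ∠CGQ = 41°  [△QCG]
3. ∠CAQ = 41°  [same arc QC]

∠CAQ = 41°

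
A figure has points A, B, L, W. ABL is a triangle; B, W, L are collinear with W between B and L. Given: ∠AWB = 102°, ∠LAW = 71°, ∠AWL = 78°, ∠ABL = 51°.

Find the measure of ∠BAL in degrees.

1. ∠ALW = 31°  [△AWL]
2. ∠ALB = 31°  [W on ray LB]
3. ∠BAL = 98°  [△ABL]

∠BAL = 98°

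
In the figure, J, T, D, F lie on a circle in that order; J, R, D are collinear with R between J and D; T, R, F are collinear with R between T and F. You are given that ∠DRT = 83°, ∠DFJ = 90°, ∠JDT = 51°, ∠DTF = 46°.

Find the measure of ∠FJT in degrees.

1. ∠JRT = 97°  [linear pair at R on JD]
2. ∠DTJ = 90°  [cyclic JTDF, opposite ∠T+∠F]
3. ∠JFT = 51°  [same arc JT]
4. ∠DJT = 39°  [△JTD]
5. ∠FTJ = 44°  [△JRT]
6. ∠FJT = 85°  [△JTF]

∠FJT = 85°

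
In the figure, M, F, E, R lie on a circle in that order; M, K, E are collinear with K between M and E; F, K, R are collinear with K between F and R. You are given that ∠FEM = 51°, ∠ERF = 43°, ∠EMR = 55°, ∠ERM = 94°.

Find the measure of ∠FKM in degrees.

∠FKM = 106°

1. ∠EFR = 55°  [same arc ER]
2. ∠EKF = 74°  [△FKE]
3. ∠FKM = 106°  [linear pair at K on ME]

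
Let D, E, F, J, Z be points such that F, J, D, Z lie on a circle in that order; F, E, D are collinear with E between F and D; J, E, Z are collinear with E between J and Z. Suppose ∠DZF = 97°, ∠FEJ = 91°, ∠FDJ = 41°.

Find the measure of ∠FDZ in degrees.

1. ∠DEZ = 91°  [vertical angles at E]
2. ∠FZJ = 41°  [same arc FJ]
3. ∠FEZ = 89°  [linear pair at E on FD]
4. ∠DFZ = 50°  [△FEZ]
5. ∠FDZ = 33°  [△FDZ]

∠FDZ = 33°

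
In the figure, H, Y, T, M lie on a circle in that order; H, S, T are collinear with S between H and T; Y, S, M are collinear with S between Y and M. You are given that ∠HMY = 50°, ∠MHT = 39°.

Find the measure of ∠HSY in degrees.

∠HSY = 89°

1. ∠HTY = 50°  [same arc HY]
2. ∠MYT = 39°  [same arc TM]
3. ∠TSY = 91°  [△YST]
4. ∠HSY = 89°  [linear pair at S on HT]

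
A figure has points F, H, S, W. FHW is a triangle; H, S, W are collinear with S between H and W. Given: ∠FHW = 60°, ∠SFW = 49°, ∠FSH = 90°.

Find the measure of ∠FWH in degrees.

1. ∠FSW = 90°  [linear pair at S on HW]
2. ∠FWS = 41°  [△FSW]
3. ∠FWH = 41°  [S on ray WH]

∠FWH = 41°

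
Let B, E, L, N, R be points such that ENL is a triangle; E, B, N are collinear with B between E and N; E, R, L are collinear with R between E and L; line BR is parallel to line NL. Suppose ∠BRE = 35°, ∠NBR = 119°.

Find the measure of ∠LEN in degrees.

1. ∠EBR = 61°  [linear pair at B on EN]
2. ∠BER = 84°  [△EBR]
3. ∠LEN = 84°  [B on EN, R on EL]

∠LEN = 84°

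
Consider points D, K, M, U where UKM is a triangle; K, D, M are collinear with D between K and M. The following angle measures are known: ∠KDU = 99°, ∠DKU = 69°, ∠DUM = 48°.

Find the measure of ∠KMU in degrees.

1. ∠MDU = 81°  [linear pair at D on KM]
2. ∠DMU = 51°  [△UDM]
3. ∠KMU = 51°  [D on ray MK]

∠KMU = 51°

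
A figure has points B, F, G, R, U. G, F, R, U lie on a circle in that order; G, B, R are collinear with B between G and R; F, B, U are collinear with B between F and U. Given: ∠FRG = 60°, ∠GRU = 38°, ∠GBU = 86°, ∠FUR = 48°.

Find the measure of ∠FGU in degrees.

1. ∠FUG = 60°  [same arc GF]
2. ∠GFU = 38°  [same arc GU]
3. ∠FGU = 82°  [△GFU]

∠FGU = 82°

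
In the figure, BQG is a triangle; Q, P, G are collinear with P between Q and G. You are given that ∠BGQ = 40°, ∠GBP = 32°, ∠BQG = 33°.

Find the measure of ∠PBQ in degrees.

∠PBQ = 75°

1. ∠BGP = 40°  [P on ray GQ]
2. ∠BPG = 108°  [△BPG]
3. ∠BQP = 33°  [P on ray QG]
4. ∠BPQ = 72°  [linear pair at P on QG]
5. ∠PBQ = 75°  [△BQP]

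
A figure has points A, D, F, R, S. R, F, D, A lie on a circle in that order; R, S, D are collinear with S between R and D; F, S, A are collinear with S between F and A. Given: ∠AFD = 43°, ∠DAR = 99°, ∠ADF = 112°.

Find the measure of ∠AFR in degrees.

1. ∠ARD = 43°  [same arc DA]
2. ∠ADR = 38°  [△RDA]
3. ∠AFR = 38°  [same arc RA]

∠AFR = 38°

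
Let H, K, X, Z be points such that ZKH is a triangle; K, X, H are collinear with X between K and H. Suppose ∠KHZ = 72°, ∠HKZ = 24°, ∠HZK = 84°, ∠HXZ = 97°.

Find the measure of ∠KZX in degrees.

1. ∠XKZ = 24°  [X on ray KH]
2. ∠KXZ = 83°  [linear pair at X on KH]
3. ∠KZX = 73°  [△ZKX]

∠KZX = 73°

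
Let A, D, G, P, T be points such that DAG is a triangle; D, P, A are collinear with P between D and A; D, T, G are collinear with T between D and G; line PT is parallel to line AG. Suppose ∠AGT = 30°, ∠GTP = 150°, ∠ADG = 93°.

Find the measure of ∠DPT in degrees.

1. ∠DTP = 30°  [linear pair at T on DG]
2. ∠PDT = 93°  [P on DA, T on DG]
3. ∠DPT = 57°  [△DPT]

∠DPT = 57°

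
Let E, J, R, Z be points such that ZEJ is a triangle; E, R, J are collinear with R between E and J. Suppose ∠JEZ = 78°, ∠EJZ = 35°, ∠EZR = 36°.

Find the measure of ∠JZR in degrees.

∠JZR = 31°

1. ∠REZ = 78°  [R on ray EJ]
2. ∠RJZ = 35°  [R on ray JE]
3. ∠ERZ = 66°  [△ZER]
4. ∠JRZ = 114°  [linear pair at R on EJ]
5. ∠JZR = 31°  [△ZRJ]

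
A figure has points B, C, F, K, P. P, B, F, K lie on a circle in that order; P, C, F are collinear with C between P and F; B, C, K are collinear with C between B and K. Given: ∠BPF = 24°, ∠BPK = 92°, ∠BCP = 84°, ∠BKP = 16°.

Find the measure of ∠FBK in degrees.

1. ∠BKF = 24°  [same arc BF]
2. ∠BFK = 88°  [cyclic PBFK, opposite ∠P+∠F]
3. ∠FBK = 68°  [△BFK]

∠FBK = 68°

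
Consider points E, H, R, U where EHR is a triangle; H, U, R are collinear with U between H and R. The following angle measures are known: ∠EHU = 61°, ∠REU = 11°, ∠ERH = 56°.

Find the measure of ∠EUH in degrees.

∠EUH = 67°

1. ∠ERU = 56°  [U on ray RH]
2. ∠EUR = 113°  [△EUR]
3. ∠EUH = 67°  [linear pair at U on HR]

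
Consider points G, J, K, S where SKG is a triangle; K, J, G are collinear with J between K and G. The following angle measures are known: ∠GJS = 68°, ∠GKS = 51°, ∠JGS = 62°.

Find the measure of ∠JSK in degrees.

∠JSK = 17°

1. ∠KJS = 112°  [linear pair at J on KG]
2. ∠JKS = 51°  [J on ray KG]
3. ∠JSK = 17°  [△SKJ]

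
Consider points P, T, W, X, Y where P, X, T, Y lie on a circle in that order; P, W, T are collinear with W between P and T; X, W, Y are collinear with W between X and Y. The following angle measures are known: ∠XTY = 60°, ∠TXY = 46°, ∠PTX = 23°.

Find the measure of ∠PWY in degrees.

∠PWY = 111°

1. ∠TPY = 46°  [same arc TY]
2. ∠PYX = 23°  [same arc PX]
3. ∠PWY = 111°  [△PWY]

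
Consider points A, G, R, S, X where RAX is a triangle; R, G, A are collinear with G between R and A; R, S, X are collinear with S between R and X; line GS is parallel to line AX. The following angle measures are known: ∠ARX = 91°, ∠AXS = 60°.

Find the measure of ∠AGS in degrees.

∠AGS = 151°

1. ∠AXR = 60°  [S on ray XR]
2. ∠RAX = 29°  [△RAX]
3. ∠RGS = 29°  [GS∥AX, corresponding at G]
4. ∠AGS = 151°  [linear pair at G on RA]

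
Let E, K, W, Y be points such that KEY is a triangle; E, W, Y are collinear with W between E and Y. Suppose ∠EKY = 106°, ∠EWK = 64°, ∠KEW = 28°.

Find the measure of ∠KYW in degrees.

∠KYW = 46°

1. ∠KEY = 28°  [W on ray EY]
2. ∠EYK = 46°  [△KEY]
3. ∠KYW = 46°  [W on ray YE]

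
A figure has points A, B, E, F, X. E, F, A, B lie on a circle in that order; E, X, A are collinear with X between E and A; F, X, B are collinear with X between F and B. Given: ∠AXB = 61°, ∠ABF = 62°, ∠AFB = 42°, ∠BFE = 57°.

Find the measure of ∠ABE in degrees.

1. ∠BAE = 57°  [△AXB]
2. ∠AEB = 42°  [same arc AB]
3. ∠ABE = 81°  [△EAB]

∠ABE = 81°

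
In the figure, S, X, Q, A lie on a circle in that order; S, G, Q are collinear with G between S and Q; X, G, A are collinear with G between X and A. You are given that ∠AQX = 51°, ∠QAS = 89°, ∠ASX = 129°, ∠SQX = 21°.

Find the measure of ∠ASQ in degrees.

∠ASQ = 61°

1. ∠SAX = 21°  [same arc SX]
2. ∠AXS = 30°  [△SXA]
3. ∠AQS = 30°  [same arc SA]
4. ∠ASQ = 61°  [△SQA]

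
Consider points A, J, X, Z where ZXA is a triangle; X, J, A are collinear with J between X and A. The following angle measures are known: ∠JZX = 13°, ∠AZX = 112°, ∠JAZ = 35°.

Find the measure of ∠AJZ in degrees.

1. ∠XAZ = 35°  [J on ray AX]
2. ∠AXZ = 33°  [△ZXA]
3. ∠JXZ = 33°  [J on ray XA]
4. ∠XJZ = 134°  [△ZXJ]
5. ∠AJZ = 46°  [linear pair at J on XA]

∠AJZ = 46°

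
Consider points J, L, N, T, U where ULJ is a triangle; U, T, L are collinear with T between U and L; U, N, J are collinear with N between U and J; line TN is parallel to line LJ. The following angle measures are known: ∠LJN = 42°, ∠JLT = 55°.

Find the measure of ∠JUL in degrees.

1. ∠LJU = 42°  [N on ray JU]
2. ∠JLU = 55°  [T on ray LU]
3. ∠JUL = 83°  [△ULJ]

∠JUL = 83°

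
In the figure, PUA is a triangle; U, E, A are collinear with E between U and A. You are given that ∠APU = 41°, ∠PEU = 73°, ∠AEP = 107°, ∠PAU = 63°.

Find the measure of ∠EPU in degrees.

∠EPU = 31°

1. ∠AUP = 76°  [△PUA]
2. ∠EUP = 76°  [E on ray UA]
3. ∠EPU = 31°  [△PUE]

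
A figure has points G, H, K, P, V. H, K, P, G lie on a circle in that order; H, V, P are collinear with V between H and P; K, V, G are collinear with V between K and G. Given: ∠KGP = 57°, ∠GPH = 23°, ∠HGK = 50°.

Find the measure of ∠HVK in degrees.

1. ∠KHP = 57°  [same arc KP]
2. ∠GKH = 23°  [same arc HG]
3. ∠HVK = 100°  [△HVK]

∠HVK = 100°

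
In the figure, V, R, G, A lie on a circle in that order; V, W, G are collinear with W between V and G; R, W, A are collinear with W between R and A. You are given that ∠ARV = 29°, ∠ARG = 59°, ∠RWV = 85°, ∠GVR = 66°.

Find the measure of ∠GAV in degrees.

∠GAV = 92°

1. ∠AGV = 29°  [same arc VA]
2. ∠AVG = 59°  [same arc GA]
3. ∠GAV = 92°  [△VGA]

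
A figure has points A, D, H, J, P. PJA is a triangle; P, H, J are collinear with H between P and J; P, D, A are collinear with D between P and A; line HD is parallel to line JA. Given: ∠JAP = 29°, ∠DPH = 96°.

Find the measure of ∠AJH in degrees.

1. ∠HDP = 29°  [HD∥JA, corresponding at D]
2. ∠DHP = 55°  [△PHD]
3. ∠DHJ = 125°  [linear pair at H on PJ]
4. ∠AJH = 55°  [HD∥JA, co-interior at J–H]

∠AJH = 55°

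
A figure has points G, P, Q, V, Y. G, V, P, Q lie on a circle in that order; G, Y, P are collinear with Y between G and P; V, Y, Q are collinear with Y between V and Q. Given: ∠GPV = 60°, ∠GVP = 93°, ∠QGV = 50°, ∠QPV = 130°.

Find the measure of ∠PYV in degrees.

∠PYV = 97°

1. ∠GQV = 60°  [same arc GV]
2. ∠PGV = 27°  [△GVP]
3. ∠GVQ = 70°  [△GVQ]
4. ∠GYV = 83°  [△GYV]
5. ∠PYV = 97°  [linear pair at Y on GP]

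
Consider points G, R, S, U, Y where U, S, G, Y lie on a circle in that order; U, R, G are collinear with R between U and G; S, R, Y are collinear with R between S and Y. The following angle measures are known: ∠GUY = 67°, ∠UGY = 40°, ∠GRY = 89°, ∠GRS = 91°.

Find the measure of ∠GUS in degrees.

∠GUS = 51°

1. ∠USY = 40°  [same arc UY]
2. ∠SRU = 89°  [vertical angles at R]
3. ∠GUS = 51°  [△URS]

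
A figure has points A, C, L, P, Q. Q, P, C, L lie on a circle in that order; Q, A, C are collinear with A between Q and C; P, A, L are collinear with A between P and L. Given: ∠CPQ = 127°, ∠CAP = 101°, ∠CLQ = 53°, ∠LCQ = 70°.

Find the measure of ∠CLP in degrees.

1. ∠LAQ = 101°  [vertical angles at A]
2. ∠CAL = 79°  [linear pair at A on QC]
3. ∠CLP = 31°  [△CAL]

∠CLP = 31°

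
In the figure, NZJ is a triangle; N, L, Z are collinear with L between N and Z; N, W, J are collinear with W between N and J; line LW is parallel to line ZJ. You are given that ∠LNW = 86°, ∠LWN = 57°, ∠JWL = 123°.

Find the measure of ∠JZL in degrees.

1. ∠NLW = 37°  [△NLW]
2. ∠WLZ = 143°  [linear pair at L on NZ]
3. ∠JZL = 37°  [LW∥ZJ, co-interior at Z–L]

∠JZL = 37°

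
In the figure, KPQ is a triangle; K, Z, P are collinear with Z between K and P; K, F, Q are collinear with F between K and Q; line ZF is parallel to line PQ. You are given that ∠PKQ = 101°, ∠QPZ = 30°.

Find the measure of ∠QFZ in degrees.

1. ∠KPQ = 30°  [Z on ray PK]
2. ∠KQP = 49°  [△KPQ]
3. ∠KFZ = 49°  [ZF∥PQ, corresponding at F]
4. ∠QFZ = 131°  [linear pair at F on KQ]

∠QFZ = 131°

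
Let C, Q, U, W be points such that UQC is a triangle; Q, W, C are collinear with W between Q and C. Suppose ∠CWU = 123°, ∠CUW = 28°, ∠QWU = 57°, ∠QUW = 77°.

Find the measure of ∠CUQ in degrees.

∠CUQ = 105°

1. ∠UCW = 29°  [△UWC]
2. ∠UQW = 46°  [△UQW]
3. ∠QCU = 29°  [W on ray CQ]
4. ∠CQU = 46°  [W on ray QC]
5. ∠CUQ = 105°  [△UQC]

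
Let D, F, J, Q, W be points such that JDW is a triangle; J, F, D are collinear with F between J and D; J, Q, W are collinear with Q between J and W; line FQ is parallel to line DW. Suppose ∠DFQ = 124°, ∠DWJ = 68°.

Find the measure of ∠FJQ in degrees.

1. ∠JFQ = 56°  [linear pair at F on JD]
2. ∠FQJ = 68°  [FQ∥DW, corresponding at Q]
3. ∠FJQ = 56°  [△JFQ]

∠FJQ = 56°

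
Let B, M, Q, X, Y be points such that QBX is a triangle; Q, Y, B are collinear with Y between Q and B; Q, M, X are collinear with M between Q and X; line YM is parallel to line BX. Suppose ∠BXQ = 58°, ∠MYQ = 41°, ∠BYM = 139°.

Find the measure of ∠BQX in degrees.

∠BQX = 81°

1. ∠QMY = 58°  [YM∥BX, corresponding at M]
2. ∠MQY = 81°  [△QYM]
3. ∠BQX = 81°  [Y on QB, M on QX]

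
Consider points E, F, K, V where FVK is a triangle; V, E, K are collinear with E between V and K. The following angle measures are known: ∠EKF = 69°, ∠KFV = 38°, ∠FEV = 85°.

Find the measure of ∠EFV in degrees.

1. ∠FKV = 69°  [E on ray KV]
2. ∠FVK = 73°  [△FVK]
3. ∠EVF = 73°  [E on ray VK]
4. ∠EFV = 22°  [△FVE]

∠EFV = 22°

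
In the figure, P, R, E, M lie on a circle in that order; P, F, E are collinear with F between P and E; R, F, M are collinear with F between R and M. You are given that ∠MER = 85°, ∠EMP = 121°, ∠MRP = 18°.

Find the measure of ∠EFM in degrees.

1. ∠MPR = 95°  [cyclic PREM, opposite ∠P+∠E]
2. ∠MEP = 18°  [same arc PM]
3. ∠PMR = 67°  [△PRM]
4. ∠EPM = 41°  [△PEM]
5. ∠MFP = 72°  [△PFM]
6. ∠EFM = 108°  [linear pair at F on PE]

∠EFM = 108°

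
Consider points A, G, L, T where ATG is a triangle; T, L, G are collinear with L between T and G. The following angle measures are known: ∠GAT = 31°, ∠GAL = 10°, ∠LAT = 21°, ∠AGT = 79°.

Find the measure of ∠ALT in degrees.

∠ALT = 89°

1. ∠ATG = 70°  [△ATG]
2. ∠ATL = 70°  [L on ray TG]
3. ∠ALT = 89°  [△ATL]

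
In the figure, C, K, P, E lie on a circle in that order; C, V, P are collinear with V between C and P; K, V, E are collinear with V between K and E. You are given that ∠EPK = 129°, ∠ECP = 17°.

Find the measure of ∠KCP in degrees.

1. ∠EKP = 17°  [same arc PE]
2. ∠KEP = 34°  [△KPE]
3. ∠KCP = 34°  [same arc KP]

∠KCP = 34°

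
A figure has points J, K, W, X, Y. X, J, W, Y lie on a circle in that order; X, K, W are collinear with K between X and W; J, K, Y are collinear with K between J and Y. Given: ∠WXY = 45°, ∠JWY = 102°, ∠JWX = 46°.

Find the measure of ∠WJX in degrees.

1. ∠WJY = 45°  [same arc WY]
2. ∠JYW = 33°  [△JWY]
3. ∠JXW = 33°  [same arc JW]
4. ∠WJX = 101°  [△XJW]

∠WJX = 101°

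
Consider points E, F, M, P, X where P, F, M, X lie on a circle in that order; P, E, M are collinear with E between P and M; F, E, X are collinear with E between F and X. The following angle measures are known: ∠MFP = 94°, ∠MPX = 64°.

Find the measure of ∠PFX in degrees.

∠PFX = 30°

1. ∠MXP = 86°  [cyclic PFMX, opposite ∠F+∠X]
2. ∠PMX = 30°  [△PMX]
3. ∠PFX = 30°  [same arc PX]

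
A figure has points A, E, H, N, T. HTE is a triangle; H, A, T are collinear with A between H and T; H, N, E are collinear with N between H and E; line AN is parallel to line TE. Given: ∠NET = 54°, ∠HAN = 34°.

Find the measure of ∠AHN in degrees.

1. ∠HET = 54°  [N on ray EH]
2. ∠ETH = 34°  [AN∥TE, corresponding at A]
3. ∠EHT = 92°  [△HTE]
4. ∠AHN = 92°  [A on HT, N on HE]

∠AHN = 92°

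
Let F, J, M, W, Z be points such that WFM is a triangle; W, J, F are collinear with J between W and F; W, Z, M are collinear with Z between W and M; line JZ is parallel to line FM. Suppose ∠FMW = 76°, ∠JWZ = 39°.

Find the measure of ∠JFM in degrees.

∠JFM = 65°

1. ∠JZW = 76°  [JZ∥FM, corresponding at Z]
2. ∠WJZ = 65°  [△WJZ]
3. ∠FJZ = 115°  [linear pair at J on WF]
4. ∠JFM = 65°  [JZ∥FM, co-interior at F–J]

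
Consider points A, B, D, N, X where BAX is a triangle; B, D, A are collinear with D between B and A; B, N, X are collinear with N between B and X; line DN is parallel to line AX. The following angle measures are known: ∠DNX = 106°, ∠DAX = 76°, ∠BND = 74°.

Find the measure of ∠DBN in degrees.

1. ∠BAX = 76°  [D on ray AB]
2. ∠AXB = 74°  [DN∥AX, corresponding at N]
3. ∠ABX = 30°  [△BAX]
4. ∠DBN = 30°  [D on BA, N on BX]

∠DBN = 30°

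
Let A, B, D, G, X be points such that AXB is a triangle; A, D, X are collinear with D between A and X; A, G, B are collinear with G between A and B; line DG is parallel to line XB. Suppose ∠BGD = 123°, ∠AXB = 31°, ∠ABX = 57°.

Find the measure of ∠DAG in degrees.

1. ∠AGD = 57°  [linear pair at G on AB]
2. ∠ADG = 31°  [DG∥XB, corresponding at D]
3. ∠DAG = 92°  [△ADG]

∠DAG = 92°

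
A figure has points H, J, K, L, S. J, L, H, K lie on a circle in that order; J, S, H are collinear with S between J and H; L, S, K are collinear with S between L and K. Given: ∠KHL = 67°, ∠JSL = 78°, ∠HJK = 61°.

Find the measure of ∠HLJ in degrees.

∠HLJ = 111°

1. ∠HSL = 102°  [linear pair at S on JH]
2. ∠HLK = 61°  [same arc HK]
3. ∠JHL = 17°  [△LSH]
4. ∠HKL = 52°  [△LHK]
5. ∠HJL = 52°  [same arc LH]
6. ∠HLJ = 111°  [△JLH]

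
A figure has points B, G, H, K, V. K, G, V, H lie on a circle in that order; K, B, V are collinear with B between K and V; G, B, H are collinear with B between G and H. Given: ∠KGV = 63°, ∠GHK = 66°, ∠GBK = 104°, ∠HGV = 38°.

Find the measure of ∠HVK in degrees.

∠HVK = 25°

1. ∠KHV = 117°  [cyclic KGVH, opposite ∠G+∠H]
2. ∠HKV = 38°  [same arc VH]
3. ∠HVK = 25°  [△KVH]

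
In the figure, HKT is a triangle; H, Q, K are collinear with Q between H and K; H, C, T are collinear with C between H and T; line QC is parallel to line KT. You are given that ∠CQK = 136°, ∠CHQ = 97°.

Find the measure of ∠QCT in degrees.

∠QCT = 141°

1. ∠CQH = 44°  [linear pair at Q on HK]
2. ∠HCQ = 39°  [△HQC]
3. ∠QCT = 141°  [linear pair at C on HT]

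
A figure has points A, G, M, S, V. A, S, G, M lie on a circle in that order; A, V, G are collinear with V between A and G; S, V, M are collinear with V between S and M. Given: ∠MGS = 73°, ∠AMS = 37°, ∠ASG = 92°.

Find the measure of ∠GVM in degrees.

∠GVM = 93°

1. ∠MAS = 107°  [cyclic ASGM, opposite ∠A+∠G]
2. ∠AGS = 37°  [same arc AS]
3. ∠ASM = 36°  [△ASM]
4. ∠GAS = 51°  [△ASG]
5. ∠AGM = 36°  [same arc AM]
6. ∠GMS = 51°  [same arc SG]
7. ∠GVM = 93°  [△GVM]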